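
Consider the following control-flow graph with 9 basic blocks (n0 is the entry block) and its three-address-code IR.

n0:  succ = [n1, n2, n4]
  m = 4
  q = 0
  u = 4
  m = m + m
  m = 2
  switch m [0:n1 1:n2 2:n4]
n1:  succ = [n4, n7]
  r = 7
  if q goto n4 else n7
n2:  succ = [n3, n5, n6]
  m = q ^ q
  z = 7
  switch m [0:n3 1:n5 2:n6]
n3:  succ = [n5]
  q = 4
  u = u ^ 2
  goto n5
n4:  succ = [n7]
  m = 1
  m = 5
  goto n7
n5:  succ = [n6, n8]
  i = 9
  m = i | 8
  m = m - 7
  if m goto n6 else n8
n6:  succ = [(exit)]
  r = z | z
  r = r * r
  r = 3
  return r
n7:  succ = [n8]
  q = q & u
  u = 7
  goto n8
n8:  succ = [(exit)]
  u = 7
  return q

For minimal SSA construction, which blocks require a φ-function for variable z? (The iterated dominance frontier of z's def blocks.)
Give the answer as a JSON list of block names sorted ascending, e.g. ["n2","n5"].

idom tree: n1←n0 n2←n0 n3←n2 n4←n0 n5←n2 n6←n2 n7←n0 n8←n0
Dom∩ at merges:
  n4: preds {n0,n1}: {n0} ∩ {n0,n1} = {n0}; idom=n0
  n5: preds {n2,n3}: {n0,n2} ∩ {n0,n2,n3} = {n0,n2}; idom=n2
  n6: preds {n2,n5}: {n0,n2} ∩ {n0,n2,n5} = {n0,n2}; idom=n2
  n7: preds {n1,n4}: {n0,n1} ∩ {n0,n4} = {n0}; idom=n0
  n8: preds {n5,n7}: {n0,n2,n5} ∩ {n0,n7} = {n0}; idom=n0

DF derivation:
  n4←n0: walk · to n0
  n4←n1: walk n1 to n0
  n5←n2: walk · to n2
  n5←n3: walk n3 to n2
  n6←n2: walk · to n2
  n6←n5: walk n5 to n2
  n7←n1: walk n1 to n0
  n7←n4: walk n4 to n0
  n8←n5: walk n5→n2 to n0
  n8←n7: walk n7 to n0
  n0 → ∅
  n1 → {n4,n7}
  n2 → {n8}
  n3 → {n5}
  n4 → {n7}
  n5 → {n6,n8}
  n6 → ∅
  n7 → {n8}
  n8 → ∅

φ for z: defs {n2}
  DF⁺ = {n8}

Answer: ["n8"]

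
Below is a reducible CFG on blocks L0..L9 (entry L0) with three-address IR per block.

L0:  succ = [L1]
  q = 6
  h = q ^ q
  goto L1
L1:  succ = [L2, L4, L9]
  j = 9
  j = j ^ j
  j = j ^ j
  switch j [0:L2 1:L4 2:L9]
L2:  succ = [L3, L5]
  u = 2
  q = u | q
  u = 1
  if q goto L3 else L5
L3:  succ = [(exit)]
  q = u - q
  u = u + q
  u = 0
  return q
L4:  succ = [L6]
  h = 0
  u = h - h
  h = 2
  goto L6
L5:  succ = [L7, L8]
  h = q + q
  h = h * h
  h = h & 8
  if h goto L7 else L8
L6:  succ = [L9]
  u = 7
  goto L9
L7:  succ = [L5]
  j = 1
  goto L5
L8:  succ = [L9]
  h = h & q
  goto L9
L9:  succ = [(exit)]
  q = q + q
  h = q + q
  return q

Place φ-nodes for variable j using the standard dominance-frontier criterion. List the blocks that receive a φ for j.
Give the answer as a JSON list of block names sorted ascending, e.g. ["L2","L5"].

Answer: ["L5", "L9"]

Working:
idom tree: L1←L0 L2←L1 L3←L2 L4←L1 L5←L2 L6←L4 L7←L5 L8←L5 L9←L1
Dom∩ at merges:
  L5: preds {L2,L7}: {L0,L1,L2} ∩ {L0,L1,L2,L5,L7} = {L0,L1,L2}; idom=L2
  L9: preds {L1,L6,L8}: {L0,L1} ∩ {L0,L1,L4,L6} ∩ {L0,L1,L2,L5,L8} = {L0,L1}; idom=L1

DF derivation:
  join L5 pred L2: · stop@L2
  join L5 pred L7: L7→L5 stop@L2
  join L9 pred L1: · stop@L1
  join L9 pred L6: L6→L4 stop@L1
  join L9 pred L8: L8→L5→L2 stop@L1
  DF(L0)=∅
  DF(L1)=∅
  DF(L2)={L9}
  DF(L3)=∅
  DF(L4)={L9}
  DF(L5)={L5,L9}
  DF(L6)={L9}
  DF(L7)={L5}
  DF(L8)={L9}
  DF(L9)=∅

φ for j: defs {L1,L7}
  DF⁺ = {L5,L9}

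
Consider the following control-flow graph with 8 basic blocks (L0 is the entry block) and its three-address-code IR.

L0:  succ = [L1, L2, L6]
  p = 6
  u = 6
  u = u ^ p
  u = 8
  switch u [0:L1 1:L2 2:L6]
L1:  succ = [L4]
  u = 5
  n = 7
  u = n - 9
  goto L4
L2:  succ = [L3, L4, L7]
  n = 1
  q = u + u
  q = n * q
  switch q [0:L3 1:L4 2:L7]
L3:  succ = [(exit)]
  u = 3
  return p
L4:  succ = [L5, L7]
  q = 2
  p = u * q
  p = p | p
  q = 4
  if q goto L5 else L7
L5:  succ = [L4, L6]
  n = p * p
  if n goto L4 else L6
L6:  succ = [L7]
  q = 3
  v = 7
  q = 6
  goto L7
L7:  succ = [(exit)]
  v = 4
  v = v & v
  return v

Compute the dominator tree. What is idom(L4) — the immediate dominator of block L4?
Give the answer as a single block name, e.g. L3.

Answer: L0

Derivation:
idom tree: L1←L0 L2←L0 L3←L2 L4←L0 L5←L4 L6←L0 L7←L0
Dom∩ at merges:
  L4: preds {L1,L2,L5}: {L0,L1} ∩ {L0,L2} ∩ {L0,L4,L5} = {L0}; idom=L0
  L6: preds {L0,L5}: {L0} ∩ {L0,L4,L5} = {L0}; idom=L0
  L7: preds {L2,L4,L6}: {L0,L2} ∩ {L0,L4} ∩ {L0,L6} = {L0}; idom=L0

idom(L4) = L0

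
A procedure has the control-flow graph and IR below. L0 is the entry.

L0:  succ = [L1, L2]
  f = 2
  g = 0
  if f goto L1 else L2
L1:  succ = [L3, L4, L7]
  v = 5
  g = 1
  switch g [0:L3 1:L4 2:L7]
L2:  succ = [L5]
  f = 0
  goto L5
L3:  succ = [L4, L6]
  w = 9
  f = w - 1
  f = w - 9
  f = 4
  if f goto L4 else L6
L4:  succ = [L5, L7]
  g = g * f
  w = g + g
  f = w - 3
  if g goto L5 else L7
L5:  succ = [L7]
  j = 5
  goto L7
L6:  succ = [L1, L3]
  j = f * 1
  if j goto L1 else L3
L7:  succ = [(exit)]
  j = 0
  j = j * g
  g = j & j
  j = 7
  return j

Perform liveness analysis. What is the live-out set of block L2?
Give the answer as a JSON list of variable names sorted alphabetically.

Answer: ["g"]

Analysis:
Per-block:
  L0: {f,g} / ∅
  L1: {g,v} / ∅
  L2: {f} / ∅
  L3: {f,w} / ∅
  L4: {f,g,w} / {f,g}
  L5: {j} / ∅
  L6: {j} / {f}
  L7: {g,j} / {g}

Live sets:
  live L0: ∅→{f,g}
  live L1: {f}→{f,g}
  live L2: {g}→{g}
  live L3: {g}→{f,g}
  live L4: {f,g}→{g}
  live L5: {g}→{g}
  live L6: {f,g}→{f,g}
  live L7: {g}→∅

live-out(L2) = ["g"]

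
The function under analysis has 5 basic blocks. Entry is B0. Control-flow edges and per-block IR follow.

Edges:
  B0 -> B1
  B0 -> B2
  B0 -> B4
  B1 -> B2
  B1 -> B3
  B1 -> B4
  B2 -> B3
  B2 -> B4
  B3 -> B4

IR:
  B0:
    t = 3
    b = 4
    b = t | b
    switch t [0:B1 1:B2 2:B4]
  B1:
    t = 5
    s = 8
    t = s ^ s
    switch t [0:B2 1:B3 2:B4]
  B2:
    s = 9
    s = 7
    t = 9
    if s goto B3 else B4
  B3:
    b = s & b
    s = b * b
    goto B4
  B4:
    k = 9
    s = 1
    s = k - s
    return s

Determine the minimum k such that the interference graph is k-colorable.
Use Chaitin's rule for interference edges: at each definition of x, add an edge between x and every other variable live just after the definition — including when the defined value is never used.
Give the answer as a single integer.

Answer: 3

Derivation:
def/use:
  B0: def={b,t} ue=∅
  B1: def={s,t} ue=∅
  B2: def={s,t} ue=∅
  B3: def={b,s} ue={b,s}
  B4: def={k,s} ue=∅

Backward fixpoint:
  B0 li=∅ lo={b}
  B1 li={b} lo={b,s}
  B2 li={b} lo={b,s}
  B3 li={b,s} lo=∅
  B4 li=∅ lo=∅

Interfere edges:
  b — {s,t}
  k — {s}
  s — {b,k,t}
  t — {b,s}

Colouring:
  clique {b,s,t} ⇒ need ≥ 3
  assign b→r1 k→r1 s→r0 t→r2 — no edge inside a register ⇒ χ ≤ 3
  χ = 3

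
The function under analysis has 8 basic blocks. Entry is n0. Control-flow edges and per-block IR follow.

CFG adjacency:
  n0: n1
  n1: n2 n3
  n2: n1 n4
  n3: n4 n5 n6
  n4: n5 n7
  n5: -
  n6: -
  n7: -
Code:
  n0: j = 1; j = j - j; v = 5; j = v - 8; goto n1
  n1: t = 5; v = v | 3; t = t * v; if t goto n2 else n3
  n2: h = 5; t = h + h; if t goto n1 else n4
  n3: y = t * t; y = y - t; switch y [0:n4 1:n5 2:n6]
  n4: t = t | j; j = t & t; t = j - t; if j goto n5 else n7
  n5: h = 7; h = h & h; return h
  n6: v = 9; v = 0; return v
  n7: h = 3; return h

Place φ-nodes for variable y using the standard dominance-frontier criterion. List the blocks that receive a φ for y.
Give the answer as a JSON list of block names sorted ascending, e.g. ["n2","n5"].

Answer: ["n4", "n5"]

Working:
idom tree: n1←n0 n2←n1 n3←n1 n4←n1 n5←n1 n6←n3 n7←n4
Dom∩ at merges:
  n1: preds {n0,n2}: {n0} ∩ {n0,n1,n2} = {n0}; idom=n0
  n4: preds {n2,n3}: {n0,n1,n2} ∩ {n0,n1,n3} = {n0,n1}; idom=n1
  n5: preds {n3,n4}: {n0,n1,n3} ∩ {n0,n1,n4} = {n0,n1}; idom=n1

DF walk-up:
  join n1 pred n0: · stop@n0
  join n1 pred n2: n2→n1 stop@n0
  join n4 pred n2: n2 stop@n1
  join n4 pred n3: n3 stop@n1
  join n5 pred n3: n3 stop@n1
  join n5 pred n4: n4 stop@n1
  DF(n0)=∅
  DF(n1)={n1}
  DF(n2)={n1,n4}
  DF(n3)={n4,n5}
  DF(n4)={n5}
  DF(n5)=∅
  DF(n6)=∅
  DF(n7)=∅

φ for y: defs {n3}
  DF⁺ = {n4,n5}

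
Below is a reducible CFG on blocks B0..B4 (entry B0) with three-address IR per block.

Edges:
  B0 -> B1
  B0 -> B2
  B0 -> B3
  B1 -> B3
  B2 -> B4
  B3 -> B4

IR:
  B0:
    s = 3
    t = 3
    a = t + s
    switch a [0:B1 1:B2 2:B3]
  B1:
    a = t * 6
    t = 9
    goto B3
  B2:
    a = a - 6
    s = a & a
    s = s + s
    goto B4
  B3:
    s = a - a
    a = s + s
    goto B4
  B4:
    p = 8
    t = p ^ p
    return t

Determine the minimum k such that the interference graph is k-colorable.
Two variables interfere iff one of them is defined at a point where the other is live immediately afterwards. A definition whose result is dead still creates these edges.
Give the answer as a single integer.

Answer: 2

Analysis:
def/use:
  B0: def={a,s,t} ue=∅
  B1: def={a,t} ue={t}
  B2: def={a,s} ue={a}
  B3: def={a,s} ue={a}
  B4: def={p,t} ue=∅

Liveness:
  B0: in=∅ out={a,t}
  B1: in={t} out={a}
  B2: in={a} out=∅
  B3: in={a} out=∅
  B4: in=∅ out=∅

Interfere edges:
  a: {t}
  p: ∅
  s: {t}
  t: {a,s}

Registers:
  lower bound: {a,t} mutually conflict ⇒ χ ≥ 2
  assign a→r1 p→r0 s→r1 t→r0 — no edge inside a register ⇒ χ ≤ 2
  χ = 2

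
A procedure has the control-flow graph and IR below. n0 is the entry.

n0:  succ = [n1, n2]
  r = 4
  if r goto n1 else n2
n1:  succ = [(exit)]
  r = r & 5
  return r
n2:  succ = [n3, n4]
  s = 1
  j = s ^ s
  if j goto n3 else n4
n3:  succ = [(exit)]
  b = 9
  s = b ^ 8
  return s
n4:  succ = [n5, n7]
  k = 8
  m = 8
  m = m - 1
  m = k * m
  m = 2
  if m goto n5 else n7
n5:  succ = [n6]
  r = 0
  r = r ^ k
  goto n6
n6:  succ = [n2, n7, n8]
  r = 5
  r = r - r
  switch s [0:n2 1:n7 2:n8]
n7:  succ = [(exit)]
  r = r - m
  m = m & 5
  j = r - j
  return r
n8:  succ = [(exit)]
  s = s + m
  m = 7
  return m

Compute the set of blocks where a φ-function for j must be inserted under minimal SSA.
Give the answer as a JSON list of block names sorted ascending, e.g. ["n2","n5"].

Answer: ["n2"]

Analysis:
idom tree: n1←n0 n2←n0 n3←n2 n4←n2 n5←n4 n6←n5 n7←n4 n8←n6
Dom∩ at merges:
  n2: preds {n0,n6}: {n0} ∩ {n0,n2,n4,n5,n6} = {n0}; idom=n0
  n7: preds {n4,n6}: {n0,n2,n4} ∩ {n0,n2,n4,n5,n6} = {n0,n2,n4}; idom=n4

DF derivation:
  join n2 pred n0: · stop@n0
  join n2 pred n6: n6→n5→n4→n2 stop@n0
  join n7 pred n4: · stop@n4
  join n7 pred n6: n6→n5 stop@n4
  n0 → ∅
  n1 → ∅
  n2 → {n2}
  n3 → ∅
  n4 → {n2}
  n5 → {n2,n7}
  n6 → {n2,n7}
  n7 → ∅
  n8 → ∅

φ for j: defs {n2,n7}
  DF⁺ = {n2}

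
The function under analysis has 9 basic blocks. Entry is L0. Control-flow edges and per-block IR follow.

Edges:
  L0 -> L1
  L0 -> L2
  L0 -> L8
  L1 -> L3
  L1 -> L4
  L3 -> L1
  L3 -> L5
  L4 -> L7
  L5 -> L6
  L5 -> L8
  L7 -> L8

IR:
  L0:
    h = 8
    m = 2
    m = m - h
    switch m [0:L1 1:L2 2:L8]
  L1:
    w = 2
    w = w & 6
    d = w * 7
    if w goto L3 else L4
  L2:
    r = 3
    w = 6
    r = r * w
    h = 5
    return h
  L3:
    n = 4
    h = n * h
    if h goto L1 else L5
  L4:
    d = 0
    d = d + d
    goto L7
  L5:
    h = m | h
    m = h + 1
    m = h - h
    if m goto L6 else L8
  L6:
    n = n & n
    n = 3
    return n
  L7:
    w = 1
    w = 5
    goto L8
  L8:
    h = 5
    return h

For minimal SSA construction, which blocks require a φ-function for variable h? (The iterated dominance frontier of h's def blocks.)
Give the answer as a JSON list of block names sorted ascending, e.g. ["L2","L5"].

idom tree: L1←L0 L2←L0 L3←L1 L4←L1 L5←L3 L6←L5 L7←L4 L8←L0
Dom∩ at merges:
  L1: preds {L0,L3}: {L0} ∩ {L0,L1,L3} = {L0}; idom=L0
  L8: preds {L0,L5,L7}: {L0} ∩ {L0,L1,L3,L5} ∩ {L0,L1,L4,L7} = {L0}; idom=L0

DF derivation:
  join L1 pred L0: · stop@L0
  join L1 pred L3: L3→L1 stop@L0
  join L8 pred L0: · stop@L0
  join L8 pred L5: L5→L3→L1 stop@L0
  join L8 pred L7: L7→L4→L1 stop@L0
  DF(L0)=∅
  DF(L1)={L1,L8}
  DF(L2)=∅
  DF(L3)={L1,L8}
  DF(L4)={L8}
  DF(L5)={L8}
  DF(L6)=∅
  DF(L7)={L8}
  DF(L8)=∅

φ for h: defs {L0,L2,L3,L5,L8}
  DF⁺ = {L1,L8}

Answer: ["L1", "L8"]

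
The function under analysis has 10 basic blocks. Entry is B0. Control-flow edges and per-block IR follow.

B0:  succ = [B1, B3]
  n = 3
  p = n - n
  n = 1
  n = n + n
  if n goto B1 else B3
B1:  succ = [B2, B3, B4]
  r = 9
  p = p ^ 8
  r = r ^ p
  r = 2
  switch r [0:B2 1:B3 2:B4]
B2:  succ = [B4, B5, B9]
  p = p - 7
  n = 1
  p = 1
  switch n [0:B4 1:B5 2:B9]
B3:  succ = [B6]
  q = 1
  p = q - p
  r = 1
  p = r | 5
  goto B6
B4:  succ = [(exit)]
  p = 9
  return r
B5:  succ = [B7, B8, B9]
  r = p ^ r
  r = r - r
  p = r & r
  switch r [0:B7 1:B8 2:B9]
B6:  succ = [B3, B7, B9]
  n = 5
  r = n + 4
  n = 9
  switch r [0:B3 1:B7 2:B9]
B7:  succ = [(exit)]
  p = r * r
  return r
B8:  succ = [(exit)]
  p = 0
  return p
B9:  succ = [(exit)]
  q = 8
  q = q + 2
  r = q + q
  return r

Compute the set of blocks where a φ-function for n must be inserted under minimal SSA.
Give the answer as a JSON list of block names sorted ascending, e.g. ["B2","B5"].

idom tree: B1←B0 B2←B1 B3←B0 B4←B1 B5←B2 B6←B3 B7←B0 B8←B5 B9←B0
Join-block Dom:
  B3: preds {B0,B1,B6}: {B0} ∩ {B0,B1} ∩ {B0,B3,B6} = {B0}; idom=B0
  B4: preds {B1,B2}: {B0,B1} ∩ {B0,B1,B2} = {B0,B1}; idom=B1
  B7: preds {B5,B6}: {B0,B1,B2,B5} ∩ {B0,B3,B6} = {B0}; idom=B0
  B9: preds {B2,B5,B6}: {B0,B1,B2} ∩ {B0,B1,B2,B5} ∩ {B0,B3,B6} = {B0}; idom=B0

DF derivation:
  join B3 pred B0: · stop@B0
  join B3 pred B1: B1 stop@B0
  join B3 pred B6: B6→B3 stop@B0
  join B4 pred B1: · stop@B1
  join B4 pred B2: B2 stop@B1
  join B7 pred B5: B5→B2→B1 stop@B0
  join B7 pred B6: B6→B3 stop@B0
  join B9 pred B2: B2→B1 stop@B0
  join B9 pred B5: B5→B2→B1 stop@B0
  join B9 pred B6: B6→B3 stop@B0
  B0: DF=∅
  B1: DF={B3,B7,B9}
  B2: DF={B4,B7,B9}
  B3: DF={B3,B7,B9}
  B4: DF=∅
  B5: DF={B7,B9}
  B6: DF={B3,B7,B9}
  B7: DF=∅
  B8: DF=∅
  B9: DF=∅

φ for n: defs {B0,B2,B6}
  DF⁺ = {B3,B4,B7,B9}

Answer: ["B3", "B4", "B7", "B9"]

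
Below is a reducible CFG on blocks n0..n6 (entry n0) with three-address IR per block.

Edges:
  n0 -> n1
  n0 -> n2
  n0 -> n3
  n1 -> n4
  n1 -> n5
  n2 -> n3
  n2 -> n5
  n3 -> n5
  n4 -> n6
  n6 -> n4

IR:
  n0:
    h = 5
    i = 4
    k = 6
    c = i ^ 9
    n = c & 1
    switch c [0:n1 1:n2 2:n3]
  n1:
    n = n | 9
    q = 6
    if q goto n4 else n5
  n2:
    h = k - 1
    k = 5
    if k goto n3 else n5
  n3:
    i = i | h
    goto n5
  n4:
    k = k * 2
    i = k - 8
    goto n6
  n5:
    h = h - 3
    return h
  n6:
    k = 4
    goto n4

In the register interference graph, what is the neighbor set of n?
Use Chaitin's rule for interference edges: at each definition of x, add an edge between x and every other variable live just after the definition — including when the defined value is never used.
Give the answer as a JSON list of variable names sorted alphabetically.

Per-block:
  n0: {c,h,i,k,n} / ∅
  n1: {n,q} / {n}
  n2: {h,k} / {k}
  n3: {i} / {h,i}
  n4: {i,k} / {k}
  n5: {h} / {h}
  n6: {k} / ∅

Live sets:
  n0 li=∅ lo={h,i,k,n}
  n1 li={h,k,n} lo={h,k}
  n2 li={i,k} lo={h,i}
  n3 li={h,i} lo={h}
  n4 li={k} lo=∅
  n5 li={h} lo=∅
  n6 li=∅ lo={k}

Conflict graph:
  c: {h,i,k,n}
  h: {c,i,k,n,q}
  i: {c,h,k,n}
  k: {c,h,i,n,q}
  n: {c,h,i,k}
  q: {h,k}

N(n) = ["c", "h", "i", "k"]

Answer: ["c", "h", "i", "k"]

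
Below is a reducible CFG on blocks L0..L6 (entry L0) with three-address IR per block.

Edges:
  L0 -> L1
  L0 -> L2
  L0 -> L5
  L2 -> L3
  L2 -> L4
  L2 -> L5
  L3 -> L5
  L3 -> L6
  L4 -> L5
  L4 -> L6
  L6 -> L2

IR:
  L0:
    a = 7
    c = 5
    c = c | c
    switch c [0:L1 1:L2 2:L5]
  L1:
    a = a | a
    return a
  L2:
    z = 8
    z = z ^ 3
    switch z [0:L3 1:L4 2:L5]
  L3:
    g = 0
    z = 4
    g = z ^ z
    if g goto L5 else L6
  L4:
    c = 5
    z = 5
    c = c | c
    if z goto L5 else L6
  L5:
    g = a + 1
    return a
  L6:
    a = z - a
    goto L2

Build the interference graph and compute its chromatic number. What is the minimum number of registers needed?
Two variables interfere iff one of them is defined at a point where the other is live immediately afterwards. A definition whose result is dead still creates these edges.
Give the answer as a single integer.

Block summaries:
  L0: def={a,c} ue=∅
  L1: def={a} ue={a}
  L2: def={z} ue=∅
  L3: def={g,z} ue=∅
  L4: def={c,z} ue=∅
  L5: def={g} ue={a}
  L6: def={a} ue={a,z}

Backward fixpoint:
  L0 li=∅ lo={a}
  L1 li={a} lo=∅
  L2 li={a} lo={a}
  L3 li={a} lo={a,z}
  L4 li={a} lo={a,z}
  L5 li={a} lo=∅
  L6 li={a,z} lo={a}

Conflict graph:
  a↔{c,g,z}
  c↔{a,z}
  g↔{a,z}
  z↔{a,c,g}

Colouring:
  clique {a,c,z} ⇒ need ≥ 3
  3-colouring: c0={a}  c1={z}  c2={c,g}
  χ = 3

Answer: 3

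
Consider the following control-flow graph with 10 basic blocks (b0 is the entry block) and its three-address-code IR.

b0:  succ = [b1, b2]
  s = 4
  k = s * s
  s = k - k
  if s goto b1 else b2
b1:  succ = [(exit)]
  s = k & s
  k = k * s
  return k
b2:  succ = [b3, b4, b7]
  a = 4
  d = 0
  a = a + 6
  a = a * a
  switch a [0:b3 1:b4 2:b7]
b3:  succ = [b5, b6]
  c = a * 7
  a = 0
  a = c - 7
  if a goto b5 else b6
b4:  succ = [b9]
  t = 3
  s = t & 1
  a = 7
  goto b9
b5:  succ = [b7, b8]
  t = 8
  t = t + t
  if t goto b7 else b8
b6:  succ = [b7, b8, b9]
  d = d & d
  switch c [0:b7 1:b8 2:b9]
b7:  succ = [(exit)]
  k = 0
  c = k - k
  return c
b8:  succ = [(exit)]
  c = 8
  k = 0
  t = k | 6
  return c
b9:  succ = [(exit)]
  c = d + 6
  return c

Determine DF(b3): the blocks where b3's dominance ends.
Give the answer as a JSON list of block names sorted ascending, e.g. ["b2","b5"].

Answer: ["b7", "b9"]

Derivation:
idom tree: b1←b0 b2←b0 b3←b2 b4←b2 b5←b3 b6←b3 b7←b2 b8←b3 b9←b2
Dom∩ at merges:
  b7: preds {b2,b5,b6}: {b0,b2} ∩ {b0,b2,b3,b5} ∩ {b0,b2,b3,b6} = {b0,b2}; idom=b2
  b8: preds {b5,b6}: {b0,b2,b3,b5} ∩ {b0,b2,b3,b6} = {b0,b2,b3}; idom=b3
  b9: preds {b4,b6}: {b0,b2,b4} ∩ {b0,b2,b3,b6} = {b0,b2}; idom=b2

DF walk-up:
  b7←b2: walk · to b2
  b7←b5: walk b5→b3 to b2
  b7←b6: walk b6→b3 to b2
  b8←b5: walk b5 to b3
  b8←b6: walk b6 to b3
  b9←b4: walk b4 to b2
  b9←b6: walk b6→b3 to b2
  DF(b0)=∅
  DF(b1)=∅
  DF(b2)=∅
  DF(b3)={b7,b9}
  DF(b4)={b9}
  DF(b5)={b7,b8}
  DF(b6)={b7,b8,b9}
  DF(b7)=∅
  DF(b8)=∅
  DF(b9)=∅

DF(b3) = ["b7", "b9"]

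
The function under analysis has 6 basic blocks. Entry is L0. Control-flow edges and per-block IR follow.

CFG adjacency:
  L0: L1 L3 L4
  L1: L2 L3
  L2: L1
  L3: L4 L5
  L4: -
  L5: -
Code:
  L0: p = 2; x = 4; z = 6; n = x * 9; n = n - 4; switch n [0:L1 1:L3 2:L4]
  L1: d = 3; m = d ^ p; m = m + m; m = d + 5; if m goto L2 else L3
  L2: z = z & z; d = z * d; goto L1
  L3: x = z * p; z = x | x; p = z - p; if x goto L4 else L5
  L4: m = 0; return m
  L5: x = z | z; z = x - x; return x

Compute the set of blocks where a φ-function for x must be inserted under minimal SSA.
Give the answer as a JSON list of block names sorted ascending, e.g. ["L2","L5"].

Answer: ["L4"]

Analysis:
idom tree: L1←L0 L2←L1 L3←L0 L4←L0 L5←L3
Dom∩ at merges:
  L1: preds {L0,L2}: {L0} ∩ {L0,L1,L2} = {L0}; idom=L0
  L3: preds {L0,L1}: {L0} ∩ {L0,L1} = {L0}; idom=L0
  L4: preds {L0,L3}: {L0} ∩ {L0,L3} = {L0}; idom=L0

DF derivation:
  join L1 pred L0: · stop@L0
  join L1 pred L2: L2→L1 stop@L0
  join L3 pred L0: · stop@L0
  join L3 pred L1: L1 stop@L0
  join L4 pred L0: · stop@L0
  join L4 pred L3: L3 stop@L0
  DF(L0)=∅
  DF(L1)={L1,L3}
  DF(L2)={L1}
  DF(L3)={L4}
  DF(L4)=∅
  DF(L5)=∅

φ for x: defs {L0,L3,L5}
  DF⁺ = {L4}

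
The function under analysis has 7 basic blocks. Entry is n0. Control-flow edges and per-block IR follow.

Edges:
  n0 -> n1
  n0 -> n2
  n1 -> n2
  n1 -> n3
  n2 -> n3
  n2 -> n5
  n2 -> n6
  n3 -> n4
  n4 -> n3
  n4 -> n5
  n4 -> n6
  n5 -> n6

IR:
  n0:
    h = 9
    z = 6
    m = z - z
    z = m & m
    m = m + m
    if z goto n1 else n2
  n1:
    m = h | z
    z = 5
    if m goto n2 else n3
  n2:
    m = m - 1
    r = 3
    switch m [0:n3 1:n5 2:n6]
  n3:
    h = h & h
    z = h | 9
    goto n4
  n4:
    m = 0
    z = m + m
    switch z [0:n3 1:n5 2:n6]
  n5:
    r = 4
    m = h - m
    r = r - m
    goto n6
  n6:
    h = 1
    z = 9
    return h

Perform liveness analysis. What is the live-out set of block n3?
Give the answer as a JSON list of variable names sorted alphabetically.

Answer: ["h"]

Working:
def/use:
  n0 def {h,m,z} use ∅
  n1 def {m,z} use {h,z}
  n2 def {m,r} use {m}
  n3 def {h,z} use {h}
  n4 def {m,z} use ∅
  n5 def {m,r} use {h,m}
  n6 def {h,z} use ∅

Live sets:
  n0 li=∅ lo={h,m,z}
  n1 li={h,z} lo={h,m}
  n2 li={h,m} lo={h,m}
  n3 li={h} lo={h}
  n4 li={h} lo={h,m}
  n5 li={h,m} lo=∅
  n6 li=∅ lo=∅

live-out(n3) = ["h"]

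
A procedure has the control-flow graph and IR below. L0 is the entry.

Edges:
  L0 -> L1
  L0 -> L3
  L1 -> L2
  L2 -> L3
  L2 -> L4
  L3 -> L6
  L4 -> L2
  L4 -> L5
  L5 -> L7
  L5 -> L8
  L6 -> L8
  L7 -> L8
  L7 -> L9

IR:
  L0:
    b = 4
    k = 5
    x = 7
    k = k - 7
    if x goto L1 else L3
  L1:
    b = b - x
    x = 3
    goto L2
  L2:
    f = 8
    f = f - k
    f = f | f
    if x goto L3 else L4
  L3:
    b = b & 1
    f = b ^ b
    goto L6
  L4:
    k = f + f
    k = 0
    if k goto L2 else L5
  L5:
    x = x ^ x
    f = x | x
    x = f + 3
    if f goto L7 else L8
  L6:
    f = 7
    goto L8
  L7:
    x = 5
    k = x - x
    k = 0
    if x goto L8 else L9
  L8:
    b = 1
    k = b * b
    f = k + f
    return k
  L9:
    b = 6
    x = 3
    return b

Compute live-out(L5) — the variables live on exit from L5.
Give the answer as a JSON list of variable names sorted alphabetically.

Answer: ["f"]

Working:
def/use:
  L0: def={b,k,x} ue=∅
  L1: def={b,x} ue={b,x}
  L2: def={f} ue={k,x}
  L3: def={b,f} ue={b}
  L4: def={k} ue={f}
  L5: def={f,x} ue={x}
  L6: def={f} ue=∅
  L7: def={k,x} ue=∅
  L8: def={b,f,k} ue={f}
  L9: def={b,x} ue=∅

Liveness:
  live L0: ∅→{b,k,x}
  live L1: {b,k,x}→{b,k,x}
  live L2: {b,k,x}→{b,f,x}
  live L3: {b}→∅
  live L4: {b,f,x}→{b,k,x}
  live L5: {x}→{f}
  live L6: ∅→{f}
  live L7: {f}→{f}
  live L8: {f}→∅
  live L9: ∅→∅

live-out(L5) = ["f"]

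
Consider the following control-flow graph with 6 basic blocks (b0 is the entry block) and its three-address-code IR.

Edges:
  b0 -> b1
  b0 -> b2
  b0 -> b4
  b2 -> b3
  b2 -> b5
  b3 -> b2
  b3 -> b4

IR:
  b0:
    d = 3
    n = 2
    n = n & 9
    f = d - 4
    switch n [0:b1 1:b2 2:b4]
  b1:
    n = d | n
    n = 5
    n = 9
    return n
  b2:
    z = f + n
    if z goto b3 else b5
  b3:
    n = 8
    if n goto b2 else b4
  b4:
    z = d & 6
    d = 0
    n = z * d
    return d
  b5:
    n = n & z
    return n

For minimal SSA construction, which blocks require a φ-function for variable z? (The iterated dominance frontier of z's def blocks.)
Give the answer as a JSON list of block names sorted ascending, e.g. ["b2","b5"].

Answer: ["b2", "b4"]

Derivation:
idom tree: b1←b0 b2←b0 b3←b2 b4←b0 b5←b2
Dom at joins:
  b2: preds {b0,b3}: {b0} ∩ {b0,b2,b3} = {b0}; idom=b0
  b4: preds {b0,b3}: {b0} ∩ {b0,b2,b3} = {b0}; idom=b0

DF derivation:
  join b2 pred b0: · stop@b0
  join b2 pred b3: b3→b2 stop@b0
  join b4 pred b0: · stop@b0
  join b4 pred b3: b3→b2 stop@b0
  b0: DF=∅
  b1: DF=∅
  b2: DF={b2,b4}
  b3: DF={b2,b4}
  b4: DF=∅
  b5: DF=∅

φ for z: defs {b2,b4}
  DF⁺ = {b2,b4}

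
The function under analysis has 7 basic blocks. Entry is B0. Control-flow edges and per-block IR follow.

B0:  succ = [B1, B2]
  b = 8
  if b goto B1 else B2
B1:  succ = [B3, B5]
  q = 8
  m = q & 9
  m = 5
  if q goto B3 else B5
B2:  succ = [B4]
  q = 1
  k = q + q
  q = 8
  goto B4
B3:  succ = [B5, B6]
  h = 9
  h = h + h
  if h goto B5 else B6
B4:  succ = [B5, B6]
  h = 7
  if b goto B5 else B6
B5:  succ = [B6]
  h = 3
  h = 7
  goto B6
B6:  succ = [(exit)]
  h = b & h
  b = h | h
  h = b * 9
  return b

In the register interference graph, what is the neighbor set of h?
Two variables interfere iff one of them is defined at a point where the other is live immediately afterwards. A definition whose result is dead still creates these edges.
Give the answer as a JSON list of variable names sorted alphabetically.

Block summaries:
  B0 def {b} use ∅
  B1 def {m,q} use ∅
  B2 def {k,q} use ∅
  B3 def {h} use ∅
  B4 def {h} use {b}
  B5 def {h} use ∅
  B6 def {b,h} use {b,h}

Live sets:
  B0 li=∅ lo={b}
  B1 li={b} lo={b}
  B2 li={b} lo={b}
  B3 li={b} lo={b,h}
  B4 li={b} lo={b,h}
  B5 li={b} lo={b,h}
  B6 li={b,h} lo=∅

Interference:
  b↔{h,k,m,q}
  h↔{b}
  k↔{b}
  m↔{b,q}
  q↔{b,m}

N(h) = ["b"]

Answer: ["b"]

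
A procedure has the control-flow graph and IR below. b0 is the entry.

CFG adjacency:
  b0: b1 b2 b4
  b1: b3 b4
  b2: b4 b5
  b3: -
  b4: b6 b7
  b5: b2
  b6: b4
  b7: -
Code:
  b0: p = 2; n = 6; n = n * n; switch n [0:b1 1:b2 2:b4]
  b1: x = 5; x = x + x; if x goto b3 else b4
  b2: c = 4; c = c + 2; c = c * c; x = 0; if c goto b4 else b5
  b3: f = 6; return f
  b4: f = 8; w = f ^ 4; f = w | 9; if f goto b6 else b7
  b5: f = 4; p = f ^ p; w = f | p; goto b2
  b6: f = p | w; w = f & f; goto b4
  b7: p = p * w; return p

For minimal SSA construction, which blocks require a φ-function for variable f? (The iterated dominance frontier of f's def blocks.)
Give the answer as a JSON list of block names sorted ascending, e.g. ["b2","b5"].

Answer: ["b2", "b4"]

Derivation:
idom tree: b1←b0 b2←b0 b3←b1 b4←b0 b5←b2 b6←b4 b7←b4
Join-block Dom:
  b2: preds {b0,b5}: {b0} ∩ {b0,b2,b5} = {b0}; idom=b0
  b4: preds {b0,b1,b2,b6}: {b0} ∩ {b0,b1} ∩ {b0,b2} ∩ {b0,b4,b6} = {b0}; idom=b0

DF walk-up:
  b2←b0: walk · to b0
  b2←b5: walk b5→b2 to b0
  b4←b0: walk · to b0
  b4←b1: walk b1 to b0
  b4←b2: walk b2 to b0
  b4←b6: walk b6→b4 to b0
  b0 → ∅
  b1 → {b4}
  b2 → {b2,b4}
  b3 → ∅
  b4 → {b4}
  b5 → {b2}
  b6 → {b4}
  b7 → ∅

φ for f: defs {b3,b4,b5,b6}
  DF⁺ = {b2,b4}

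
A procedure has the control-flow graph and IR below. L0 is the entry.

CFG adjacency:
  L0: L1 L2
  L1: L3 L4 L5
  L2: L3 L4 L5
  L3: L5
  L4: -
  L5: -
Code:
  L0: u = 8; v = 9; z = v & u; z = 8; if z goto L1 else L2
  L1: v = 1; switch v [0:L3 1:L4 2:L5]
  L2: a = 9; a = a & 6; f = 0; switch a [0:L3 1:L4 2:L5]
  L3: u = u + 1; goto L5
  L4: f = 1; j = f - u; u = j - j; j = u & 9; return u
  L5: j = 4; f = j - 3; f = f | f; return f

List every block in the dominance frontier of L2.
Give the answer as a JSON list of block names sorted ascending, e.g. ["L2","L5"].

idom tree: L1←L0 L2←L0 L3←L0 L4←L0 L5←L0
Join-block Dom:
  L3: preds {L1,L2}: {L0,L1} ∩ {L0,L2} = {L0}; idom=L0
  L4: preds {L1,L2}: {L0,L1} ∩ {L0,L2} = {L0}; idom=L0
  L5: preds {L1,L2,L3}: {L0,L1} ∩ {L0,L2} ∩ {L0,L3} = {L0}; idom=L0

Frontier:
  L3←L1: walk L1 to L0
  L3←L2: walk L2 to L0
  L4←L1: walk L1 to L0
  L4←L2: walk L2 to L0
  L5←L1: walk L1 to L0
  L5←L2: walk L2 to L0
  L5←L3: walk L3 to L0
  L0 → ∅
  L1 → {L3,L4,L5}
  L2 → {L3,L4,L5}
  L3 → {L5}
  L4 → ∅
  L5 → ∅

DF(L2) = ["L3", "L4", "L5"]

Answer: ["L3", "L4", "L5"]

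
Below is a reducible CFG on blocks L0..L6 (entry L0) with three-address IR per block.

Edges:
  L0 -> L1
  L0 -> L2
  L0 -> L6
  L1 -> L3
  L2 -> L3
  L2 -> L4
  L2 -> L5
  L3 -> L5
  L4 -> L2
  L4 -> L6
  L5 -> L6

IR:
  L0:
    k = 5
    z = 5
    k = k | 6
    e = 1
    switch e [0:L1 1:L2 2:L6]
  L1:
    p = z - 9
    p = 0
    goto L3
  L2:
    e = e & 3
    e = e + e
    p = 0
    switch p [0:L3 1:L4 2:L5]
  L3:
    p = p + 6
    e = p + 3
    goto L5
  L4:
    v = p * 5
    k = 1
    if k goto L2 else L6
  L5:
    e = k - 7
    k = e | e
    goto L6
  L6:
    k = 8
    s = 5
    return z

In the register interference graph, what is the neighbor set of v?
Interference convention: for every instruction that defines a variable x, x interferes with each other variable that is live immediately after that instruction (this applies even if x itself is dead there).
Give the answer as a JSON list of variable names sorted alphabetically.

def/use:
  L0 def {e,k,z} use ∅
  L1 def {p} use {z}
  L2 def {e,p} use {e}
  L3 def {e,p} use {p}
  L4 def {k,v} use {p}
  L5 def {e,k} use {k}
  L6 def {k,s} use {z}

Backward fixpoint:
  L0: in=∅ out={e,k,z}
  L1: in={k,z} out={k,p,z}
  L2: in={e,k,z} out={e,k,p,z}
  L3: in={k,p,z} out={k,z}
  L4: in={e,p,z} out={e,k,z}
  L5: in={k,z} out={z}
  L6: in={z} out=∅

Interference:
  e — {k,p,v,z}
  k — {e,p,z}
  p — {e,k,z}
  s — {z}
  v — {e,z}
  z — {e,k,p,s,v}

N(v) = ["e", "z"]

Answer: ["e", "z"]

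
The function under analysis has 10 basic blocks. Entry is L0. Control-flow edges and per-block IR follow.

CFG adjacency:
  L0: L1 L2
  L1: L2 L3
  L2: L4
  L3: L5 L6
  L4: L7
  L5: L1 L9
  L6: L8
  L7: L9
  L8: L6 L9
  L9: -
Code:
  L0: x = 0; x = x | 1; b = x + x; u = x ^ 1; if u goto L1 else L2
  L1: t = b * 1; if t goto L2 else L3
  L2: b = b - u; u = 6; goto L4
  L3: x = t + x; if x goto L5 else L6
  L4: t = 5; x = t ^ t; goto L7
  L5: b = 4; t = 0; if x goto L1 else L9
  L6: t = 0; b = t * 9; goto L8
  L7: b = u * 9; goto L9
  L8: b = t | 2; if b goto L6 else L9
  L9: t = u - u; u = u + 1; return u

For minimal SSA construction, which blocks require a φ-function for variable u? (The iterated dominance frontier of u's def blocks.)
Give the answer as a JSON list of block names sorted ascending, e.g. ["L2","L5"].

Answer: ["L9"]

Working:
idom tree: L1←L0 L2←L0 L3←L1 L4←L2 L5←L3 L6←L3 L7←L4 L8←L6 L9←L0
Dom∩ at merges:
  L1: preds {L0,L5}: {L0} ∩ {L0,L1,L3,L5} = {L0}; idom=L0
  L2: preds {L0,L1}: {L0} ∩ {L0,L1} = {L0}; idom=L0
  L6: preds {L3,L8}: {L0,L1,L3} ∩ {L0,L1,L3,L6,L8} = {L0,L1,L3}; idom=L3
  L9: preds {L5,L7,L8}: {L0,L1,L3,L5} ∩ {L0,L2,L4,L7} ∩ {L0,L1,L3,L6,L8} = {L0}; idom=L0

DF walk-up:
  L1←L0: walk · to L0
  L1←L5: walk L5→L3→L1 to L0
  L2←L0: walk · to L0
  L2←L1: walk L1 to L0
  L6←L3: walk · to L3
  L6←L8: walk L8→L6 to L3
  L9←L5: walk L5→L3→L1 to L0
  L9←L7: walk L7→L4→L2 to L0
  L9←L8: walk L8→L6→L3→L1 to L0
  L0 → ∅
  L1 → {L1,L2,L9}
  L2 → {L9}
  L3 → {L1,L9}
  L4 → {L9}
  L5 → {L1,L9}
  L6 → {L6,L9}
  L7 → {L9}
  L8 → {L6,L9}
  L9 → ∅

φ for u: defs {L0,L2,L9}
  DF⁺ = {L9}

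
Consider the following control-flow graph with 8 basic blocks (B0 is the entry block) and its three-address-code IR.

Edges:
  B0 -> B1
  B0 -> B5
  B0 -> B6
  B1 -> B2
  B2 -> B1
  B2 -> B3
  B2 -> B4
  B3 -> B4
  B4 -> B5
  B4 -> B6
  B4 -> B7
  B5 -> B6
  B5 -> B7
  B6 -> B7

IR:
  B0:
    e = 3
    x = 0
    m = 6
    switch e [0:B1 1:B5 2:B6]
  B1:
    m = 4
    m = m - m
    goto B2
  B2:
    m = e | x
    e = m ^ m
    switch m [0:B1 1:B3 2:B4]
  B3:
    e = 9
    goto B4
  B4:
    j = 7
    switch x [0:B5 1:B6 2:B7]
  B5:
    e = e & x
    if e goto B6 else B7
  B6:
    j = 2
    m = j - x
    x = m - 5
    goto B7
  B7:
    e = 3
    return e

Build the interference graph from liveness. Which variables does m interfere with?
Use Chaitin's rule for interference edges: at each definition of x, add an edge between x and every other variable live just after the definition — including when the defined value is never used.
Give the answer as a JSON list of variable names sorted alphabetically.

Answer: ["e", "x"]

Derivation:
def/use:
  B0: def={e,m,x} ue=∅
  B1: def={m} ue=∅
  B2: def={e,m} ue={e,x}
  B3: def={e} ue=∅
  B4: def={j} ue={x}
  B5: def={e} ue={e,x}
  B6: def={j,m,x} ue={x}
  B7: def={e} ue=∅

Backward fixpoint:
  B0 li=∅ lo={e,x}
  B1 li={e,x} lo={e,x}
  B2 li={e,x} lo={e,x}
  B3 li={x} lo={e,x}
  B4 li={e,x} lo={e,x}
  B5 li={e,x} lo={x}
  B6 li={x} lo=∅
  B7 li=∅ lo=∅

Interfere edges:
  e: {j,m,x}
  j: {e,x}
  m: {e,x}
  x: {e,j,m}

N(m) = ["e", "x"]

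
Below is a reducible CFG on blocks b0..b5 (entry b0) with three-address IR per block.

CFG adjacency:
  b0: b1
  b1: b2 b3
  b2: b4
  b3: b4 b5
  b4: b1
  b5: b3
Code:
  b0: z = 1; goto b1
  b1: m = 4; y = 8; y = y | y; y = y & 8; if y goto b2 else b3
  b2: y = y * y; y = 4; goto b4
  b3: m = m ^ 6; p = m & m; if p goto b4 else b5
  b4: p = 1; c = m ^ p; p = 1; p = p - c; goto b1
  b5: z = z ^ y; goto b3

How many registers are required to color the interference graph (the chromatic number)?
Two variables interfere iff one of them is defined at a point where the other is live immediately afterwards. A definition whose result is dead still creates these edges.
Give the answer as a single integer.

Answer: 4

Working:
Block summaries:
  b0: def={z} ue=∅
  b1: def={m,y} ue=∅
  b2: def={y} ue={y}
  b3: def={m,p} ue={m}
  b4: def={c,p} ue={m}
  b5: def={z} ue={y,z}

Backward fixpoint:
  b0 li=∅ lo={z}
  b1 li={z} lo={m,y,z}
  b2 li={m,y,z} lo={m,z}
  b3 li={m,y,z} lo={m,y,z}
  b4 li={m,z} lo={z}
  b5 li={m,y,z} lo={m,y,z}

Interference:
  c — {p,z}
  m — {p,y,z}
  p — {c,m,y,z}
  y — {m,p,z}
  z — {c,m,p,y}

Registers:
  lower bound: {m,p,y,z} mutually conflict ⇒ χ ≥ 4
  assign c→r2 m→r2 p→r0 y→r3 z→r1 — no edge inside a register ⇒ χ ≤ 4
  χ = 4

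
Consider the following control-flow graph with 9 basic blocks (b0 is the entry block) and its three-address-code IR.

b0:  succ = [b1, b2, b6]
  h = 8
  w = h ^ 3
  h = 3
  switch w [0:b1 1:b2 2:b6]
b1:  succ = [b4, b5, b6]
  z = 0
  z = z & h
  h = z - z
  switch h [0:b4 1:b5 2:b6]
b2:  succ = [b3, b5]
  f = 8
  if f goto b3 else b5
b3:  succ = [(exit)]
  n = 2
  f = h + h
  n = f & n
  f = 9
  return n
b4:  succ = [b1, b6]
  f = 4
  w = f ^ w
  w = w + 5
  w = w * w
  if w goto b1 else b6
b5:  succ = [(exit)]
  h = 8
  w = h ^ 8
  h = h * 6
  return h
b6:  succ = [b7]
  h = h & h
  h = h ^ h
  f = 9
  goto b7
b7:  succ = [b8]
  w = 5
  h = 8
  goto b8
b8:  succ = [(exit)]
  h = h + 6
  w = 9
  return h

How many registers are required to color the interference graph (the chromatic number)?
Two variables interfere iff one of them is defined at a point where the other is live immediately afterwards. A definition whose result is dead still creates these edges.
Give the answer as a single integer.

def/use:
  b0: def={h,w} ue=∅
  b1: def={h,z} ue={h}
  b2: def={f} ue=∅
  b3: def={f,n} ue={h}
  b4: def={f,w} ue={w}
  b5: def={h,w} ue=∅
  b6: def={f,h} ue={h}
  b7: def={h,w} ue=∅
  b8: def={h,w} ue={h}

Liveness:
  b0: in=∅ out={h,w}
  b1: in={h,w} out={h,w}
  b2: in={h} out={h}
  b3: in={h} out=∅
  b4: in={h,w} out={h,w}
  b5: in=∅ out=∅
  b6: in={h} out=∅
  b7: in=∅ out={h}
  b8: in={h} out=∅

Interfere edges:
  f — {h,n,w}
  h — {f,n,w,z}
  n — {f,h}
  w — {f,h,z}
  z — {h,w}

Colouring:
  clique {f,h,n} ⇒ need ≥ 3
  assign f→r1 h→r0 n→r2 w→r2 z→r1 — no edge inside a register ⇒ χ ≤ 3
  χ = 3

Answer: 3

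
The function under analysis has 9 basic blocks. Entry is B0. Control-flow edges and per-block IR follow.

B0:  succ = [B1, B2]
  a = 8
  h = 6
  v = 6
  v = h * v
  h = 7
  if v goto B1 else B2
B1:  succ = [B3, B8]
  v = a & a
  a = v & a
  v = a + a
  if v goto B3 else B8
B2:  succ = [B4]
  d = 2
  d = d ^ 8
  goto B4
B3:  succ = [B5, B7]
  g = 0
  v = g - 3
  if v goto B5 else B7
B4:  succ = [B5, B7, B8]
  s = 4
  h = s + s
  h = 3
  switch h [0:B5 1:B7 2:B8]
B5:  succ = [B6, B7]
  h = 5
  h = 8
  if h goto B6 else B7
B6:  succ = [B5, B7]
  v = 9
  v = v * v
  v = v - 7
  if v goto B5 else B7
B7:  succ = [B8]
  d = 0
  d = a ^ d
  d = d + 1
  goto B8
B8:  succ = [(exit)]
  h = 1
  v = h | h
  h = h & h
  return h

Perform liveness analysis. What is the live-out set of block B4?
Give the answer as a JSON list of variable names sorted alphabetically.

Answer: ["a"]

Derivation:
Block summaries:
  B0: {a,h,v} / ∅
  B1: {a,v} / {a}
  B2: {d} / ∅
  B3: {g,v} / ∅
  B4: {h,s} / ∅
  B5: {h} / ∅
  B6: {v} / ∅
  B7: {d} / {a}
  B8: {h,v} / ∅

Liveness:
  live B0: ∅→{a}
  live B1: {a}→{a}
  live B2: {a}→{a}
  live B3: {a}→{a}
  live B4: {a}→{a}
  live B5: {a}→{a}
  live B6: {a}→{a}
  live B7: {a}→∅
  live B8: ∅→∅

live-out(B4) = ["a"]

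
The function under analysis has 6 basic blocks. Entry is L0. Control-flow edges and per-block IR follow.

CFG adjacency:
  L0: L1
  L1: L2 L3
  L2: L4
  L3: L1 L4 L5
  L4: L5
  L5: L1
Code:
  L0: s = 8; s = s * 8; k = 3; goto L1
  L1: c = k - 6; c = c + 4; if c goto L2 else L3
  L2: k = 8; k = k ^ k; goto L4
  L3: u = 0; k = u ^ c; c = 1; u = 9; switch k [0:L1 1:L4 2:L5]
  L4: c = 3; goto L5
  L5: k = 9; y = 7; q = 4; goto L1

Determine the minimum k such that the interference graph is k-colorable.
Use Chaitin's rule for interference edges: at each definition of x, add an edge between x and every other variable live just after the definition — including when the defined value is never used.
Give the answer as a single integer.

Block summaries:
  L0: {k,s} / ∅
  L1: {c} / {k}
  L2: {k} / ∅
  L3: {c,k,u} / {c}
  L4: {c} / ∅
  L5: {k,q,y} / ∅

Backward fixpoint:
  L0 li=∅ lo={k}
  L1 li={k} lo={c}
  L2 li=∅ lo=∅
  L3 li={c} lo={k}
  L4 li=∅ lo=∅
  L5 li=∅ lo={k}

Interference:
  c: {k,u}
  k: {c,q,u,y}
  q: {k}
  s: ∅
  u: {c,k}
  y: {k}

Colouring:
  {c,k,u} pairwise interfere (3-clique) ⇒ χ ≥ 3
  assign c→r1 k→r0 q→r1 s→r0 u→r2 y→r1 — no edge inside a register ⇒ χ ≤ 3
  χ = 3

Answer: 3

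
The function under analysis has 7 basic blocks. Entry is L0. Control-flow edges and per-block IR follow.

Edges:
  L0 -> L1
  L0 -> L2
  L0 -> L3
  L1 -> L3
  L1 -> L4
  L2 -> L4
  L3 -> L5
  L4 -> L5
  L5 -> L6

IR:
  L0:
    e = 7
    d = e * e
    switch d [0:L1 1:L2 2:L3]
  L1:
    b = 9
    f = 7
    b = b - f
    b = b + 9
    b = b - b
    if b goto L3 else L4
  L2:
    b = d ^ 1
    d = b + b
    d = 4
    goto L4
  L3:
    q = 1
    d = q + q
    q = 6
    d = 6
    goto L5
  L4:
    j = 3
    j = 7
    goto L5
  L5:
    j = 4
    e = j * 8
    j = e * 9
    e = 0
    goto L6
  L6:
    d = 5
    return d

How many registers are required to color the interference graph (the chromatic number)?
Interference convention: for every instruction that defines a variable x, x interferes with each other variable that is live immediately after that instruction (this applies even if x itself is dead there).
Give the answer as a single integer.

Block summaries:
  L0: {d,e} / ∅
  L1: {b,f} / ∅
  L2: {b,d} / {d}
  L3: {d,q} / ∅
  L4: {j} / ∅
  L5: {e,j} / ∅
  L6: {d} / ∅

Backward fixpoint:
  L0 li=∅ lo={d}
  L1 li=∅ lo=∅
  L2 li={d} lo=∅
  L3 li=∅ lo=∅
  L4 li=∅ lo=∅
  L5 li=∅ lo=∅
  L6 li=∅ lo=∅

Interference:
  b↔{f}
  d↔∅
  e↔∅
  f↔{b}
  j↔∅
  q↔∅

Chromatic number:
  lower bound: {b,f} mutually conflict ⇒ χ ≥ 2
  assign b→r0 d→r0 e→r0 f→r1 j→r0 q→r0 — no edge inside a register ⇒ χ ≤ 2
  χ = 2

Answer: 2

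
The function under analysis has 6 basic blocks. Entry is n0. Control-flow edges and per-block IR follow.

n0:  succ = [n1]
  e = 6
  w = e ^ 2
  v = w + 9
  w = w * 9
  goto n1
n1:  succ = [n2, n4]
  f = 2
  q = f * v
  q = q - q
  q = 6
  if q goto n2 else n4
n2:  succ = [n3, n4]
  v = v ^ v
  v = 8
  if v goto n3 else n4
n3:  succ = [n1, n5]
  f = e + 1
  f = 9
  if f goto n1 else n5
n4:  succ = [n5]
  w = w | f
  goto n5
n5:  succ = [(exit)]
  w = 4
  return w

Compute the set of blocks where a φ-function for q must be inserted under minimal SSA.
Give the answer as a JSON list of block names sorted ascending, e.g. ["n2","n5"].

idom tree: n1←n0 n2←n1 n3←n2 n4←n1 n5←n1
Dom at joins:
  n1: preds {n0,n3}: {n0} ∩ {n0,n1,n2,n3} = {n0}; idom=n0
  n4: preds {n1,n2}: {n0,n1} ∩ {n0,n1,n2} = {n0,n1}; idom=n1
  n5: preds {n3,n4}: {n0,n1,n2,n3} ∩ {n0,n1,n4} = {n0,n1}; idom=n1

DF walk-up:
  join n1 pred n0: · stop@n0
  join n1 pred n3: n3→n2→n1 stop@n0
  join n4 pred n1: · stop@n1
  join n4 pred n2: n2 stop@n1
  join n5 pred n3: n3→n2 stop@n1
  join n5 pred n4: n4 stop@n1
  n0 → ∅
  n1 → {n1}
  n2 → {n1,n4,n5}
  n3 → {n1,n5}
  n4 → {n5}
  n5 → ∅

φ for q: defs {n1}
  DF⁺ = {n1}

Answer: ["n1"]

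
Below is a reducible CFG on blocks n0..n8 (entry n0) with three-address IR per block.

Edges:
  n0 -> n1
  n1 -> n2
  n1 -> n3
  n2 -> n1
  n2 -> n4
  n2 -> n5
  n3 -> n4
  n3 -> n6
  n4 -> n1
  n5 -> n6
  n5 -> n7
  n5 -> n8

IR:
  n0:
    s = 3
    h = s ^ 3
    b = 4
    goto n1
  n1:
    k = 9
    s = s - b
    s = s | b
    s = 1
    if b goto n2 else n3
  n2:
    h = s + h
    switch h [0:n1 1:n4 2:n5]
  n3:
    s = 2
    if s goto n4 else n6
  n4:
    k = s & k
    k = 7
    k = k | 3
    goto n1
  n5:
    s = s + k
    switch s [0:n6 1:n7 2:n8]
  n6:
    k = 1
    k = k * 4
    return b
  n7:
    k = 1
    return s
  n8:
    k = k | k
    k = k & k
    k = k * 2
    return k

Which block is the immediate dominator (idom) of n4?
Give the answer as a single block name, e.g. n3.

idom tree: n1←n0 n2←n1 n3←n1 n4←n1 n5←n2 n6←n1 n7←n5 n8←n5
Join-block Dom:
  n1: preds {n0,n2,n4}: {n0} ∩ {n0,n1,n2} ∩ {n0,n1,n4} = {n0}; idom=n0
  n4: preds {n2,n3}: {n0,n1,n2} ∩ {n0,n1,n3} = {n0,n1}; idom=n1
  n6: preds {n3,n5}: {n0,n1,n3} ∩ {n0,n1,n2,n5} = {n0,n1}; idom=n1

idom(n4) = n1

Answer: n1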